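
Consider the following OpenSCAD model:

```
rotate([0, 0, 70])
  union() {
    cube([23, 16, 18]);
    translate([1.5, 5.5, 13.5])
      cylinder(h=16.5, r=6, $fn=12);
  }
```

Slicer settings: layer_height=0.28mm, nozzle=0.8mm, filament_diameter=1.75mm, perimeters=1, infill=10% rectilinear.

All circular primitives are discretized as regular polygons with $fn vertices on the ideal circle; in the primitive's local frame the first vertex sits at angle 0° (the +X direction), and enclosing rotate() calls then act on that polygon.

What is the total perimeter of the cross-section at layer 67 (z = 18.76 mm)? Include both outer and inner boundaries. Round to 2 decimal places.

At z = 18.76 mm: the cube is not intersected at this z (z outside [0, 18]); the r=6 cylinder at (1.5, 5.5) gives a regular 12-gon of circumradius 6 (constant along its height) (perimeter = 2·12·6.000·sin(180°/12) = 37.27 mm); Taking the union: only the r=6 cylinder at (1.5, 5.5) is present, so the union is just that shape — boundary = 37.27 mm; (whole slice rotated 70° about Z — lengths, areas and connectivity unchanged). Overall, the cross-section is a single solid region. Total boundary length (outer) = 37.27 mm.

37.27 mm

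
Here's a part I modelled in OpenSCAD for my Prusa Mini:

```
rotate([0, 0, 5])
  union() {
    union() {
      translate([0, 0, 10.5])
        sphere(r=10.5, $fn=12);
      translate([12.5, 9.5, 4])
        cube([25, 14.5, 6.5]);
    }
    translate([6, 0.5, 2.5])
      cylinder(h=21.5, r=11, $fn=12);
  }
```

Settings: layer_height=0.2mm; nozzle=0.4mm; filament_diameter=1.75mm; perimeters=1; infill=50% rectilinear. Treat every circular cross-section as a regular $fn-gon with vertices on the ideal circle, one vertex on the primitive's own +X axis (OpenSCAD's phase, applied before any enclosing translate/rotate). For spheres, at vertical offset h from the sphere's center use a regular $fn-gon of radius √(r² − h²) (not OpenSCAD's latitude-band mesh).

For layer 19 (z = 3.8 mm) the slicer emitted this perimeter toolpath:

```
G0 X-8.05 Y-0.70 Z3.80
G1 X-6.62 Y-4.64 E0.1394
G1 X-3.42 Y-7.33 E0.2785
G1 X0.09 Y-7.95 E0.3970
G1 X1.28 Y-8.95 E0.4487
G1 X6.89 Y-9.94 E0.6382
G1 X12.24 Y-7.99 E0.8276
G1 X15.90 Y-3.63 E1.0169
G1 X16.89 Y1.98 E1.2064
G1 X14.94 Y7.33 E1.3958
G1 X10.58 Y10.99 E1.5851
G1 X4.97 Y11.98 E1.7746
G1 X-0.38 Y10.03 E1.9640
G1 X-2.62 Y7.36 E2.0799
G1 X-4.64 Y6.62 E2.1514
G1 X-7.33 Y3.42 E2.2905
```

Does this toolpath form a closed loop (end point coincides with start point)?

no

Start point (G0): (-8.05, -0.70). End point (last G1): the path does not return to the start — open.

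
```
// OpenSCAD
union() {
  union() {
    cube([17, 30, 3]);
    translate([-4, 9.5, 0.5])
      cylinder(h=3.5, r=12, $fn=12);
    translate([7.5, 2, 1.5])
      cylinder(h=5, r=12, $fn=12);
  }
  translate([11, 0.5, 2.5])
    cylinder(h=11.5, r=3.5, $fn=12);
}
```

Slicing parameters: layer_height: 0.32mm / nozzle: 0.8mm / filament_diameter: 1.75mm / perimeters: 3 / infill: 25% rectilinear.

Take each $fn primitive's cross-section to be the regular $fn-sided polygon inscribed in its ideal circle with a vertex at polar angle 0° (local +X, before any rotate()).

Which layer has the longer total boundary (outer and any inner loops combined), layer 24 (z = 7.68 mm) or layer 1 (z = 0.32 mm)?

Layer 24 (z = 7.68): the cube is not intersected at this z (z outside [0, 3]); the cylinder at (-4, 9.5) does not reach this height (z outside [0.5, 4]); the cylinder at (7.5, 2) does not reach this height (z outside [1.5, 6.5]); Taking the union: nothing is present at this height; the r=3.5 cylinder at (11, 0.5) contributes a regular 12-gon of circumradius 3.5 (perimeter = 2·12·3.500·sin(180°/12) = 21.74 mm); Taking the union: only the r=3.5 cylinder at (11, 0.5) is present, so the union is just that shape — boundary = 21.74 mm. So its perimeter = 21.74 mm. Layer 1 (z = 0.32): the cube is present — its section is the full 17×30 rectangle (perimeter 94.00 mm); the cylinder at (-4, 9.5) does not reach this height (z outside [0.5, 4]); the cylinder at (7.5, 2) is not intersected at this z (z outside [1.5, 6.5]); Combining (union): only the 17×30 cube is present, so the union is just that shape — boundary = 94.00 mm; the cylinder at (11, 0.5) is not intersected at this z (z outside [2.5, 14]); Taking the union: only that combined region is present, so the union is just that shape — boundary = 94.00 mm. So its perimeter = 94.00 mm. Layer 1 is larger (94.00 vs 21.74 mm).

layer 1 (z = 0.32 mm)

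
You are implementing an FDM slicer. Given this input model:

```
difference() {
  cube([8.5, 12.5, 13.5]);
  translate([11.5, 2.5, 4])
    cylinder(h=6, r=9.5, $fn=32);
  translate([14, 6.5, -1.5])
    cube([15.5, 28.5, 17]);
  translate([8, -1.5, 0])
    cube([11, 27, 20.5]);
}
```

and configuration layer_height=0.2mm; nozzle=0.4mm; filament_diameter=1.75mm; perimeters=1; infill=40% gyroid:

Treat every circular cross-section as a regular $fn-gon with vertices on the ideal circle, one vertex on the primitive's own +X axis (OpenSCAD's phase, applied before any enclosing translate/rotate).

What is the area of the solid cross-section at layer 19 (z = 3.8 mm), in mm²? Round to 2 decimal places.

100.00 mm²

At z = 3.8 mm: the cube (footprint 8.5×12.5) is included at this height (area 106.25 mm²); the cylinder at (11.5, 2.5) does not reach this height (z outside [4, 10]); the cube at (14, 6.5) is present — its section is the full 15.5×28.5 rectangle (area 441.75 mm²); the 11×27 cube at (8, -1.5) contributes its full rectangle (area 297.00 mm²); After the difference (first − rest): starting from the 8.5×12.5 cube (106.25 mm²), the 15.5×28.5 cube at (14, 6.5) misses the remaining region (no effect); the 11×27 cube at (8, -1.5) partially overlaps it — only the 6.25 mm² overlap (of its 297.00 mm²) is removed, clipping the outline — area = 100.00 mm². Overall, the cross-section is a single solid region. Net area = 100.00 mm².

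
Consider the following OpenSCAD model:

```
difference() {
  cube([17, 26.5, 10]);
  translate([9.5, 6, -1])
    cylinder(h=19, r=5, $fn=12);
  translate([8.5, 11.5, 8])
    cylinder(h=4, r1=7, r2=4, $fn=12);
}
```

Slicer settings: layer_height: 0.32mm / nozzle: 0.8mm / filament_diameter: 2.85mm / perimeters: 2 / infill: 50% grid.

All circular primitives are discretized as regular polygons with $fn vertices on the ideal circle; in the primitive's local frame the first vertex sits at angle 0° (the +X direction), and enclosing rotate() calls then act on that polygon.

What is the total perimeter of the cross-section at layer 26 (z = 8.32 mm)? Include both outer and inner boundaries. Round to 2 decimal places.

At z = 8.32 mm: the 17×26.5 cube contributes its full rectangle (perimeter 87.00 mm); the r=5 cylinder at (9.5, 6) gives a regular 12-gon of circumradius 5 (constant along its height) (perimeter = 2·12·5.000·sin(180°/12) = 31.06 mm); the cone at (8.5, 11.5) (r1=7→r2=4) has section circumradius 6.760 here — a regular 12-gon (perimeter = 2·12·6.760·sin(180°/12) = 41.99 mm); After the difference (first − rest): starting from the 17×26.5 cube, the r=5 cylinder at (9.5, 6) lies wholly inside it (removes its full 75.00 mm² and its 31.06 mm outline becomes a hole wall); the cone at (8.5, 11.5) partially overlaps it — only the 96.06 mm² overlap (of its 137.09 mm²) is removed, clipping the outline — boundary (outer + 1 inner loop) = 135.76 mm. Overall, the cross-section is one region with 1 hole. Total boundary length (outer + inner) = 135.76 mm.

135.76 mm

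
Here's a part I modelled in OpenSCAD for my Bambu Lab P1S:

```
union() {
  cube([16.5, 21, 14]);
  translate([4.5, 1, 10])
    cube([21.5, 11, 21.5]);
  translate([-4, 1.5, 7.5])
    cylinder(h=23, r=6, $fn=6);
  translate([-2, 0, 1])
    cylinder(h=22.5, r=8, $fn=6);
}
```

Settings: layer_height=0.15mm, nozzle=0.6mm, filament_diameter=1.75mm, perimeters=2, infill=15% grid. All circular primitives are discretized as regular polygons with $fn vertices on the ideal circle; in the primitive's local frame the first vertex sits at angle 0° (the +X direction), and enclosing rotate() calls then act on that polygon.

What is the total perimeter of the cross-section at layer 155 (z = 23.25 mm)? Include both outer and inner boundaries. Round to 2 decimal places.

At z = 23.25 mm: the cube is not intersected at this z (z outside [0, 14]); the cube at (4.5, 1) (footprint 21.5×11) is included at this height (perimeter 65.00 mm); the r=6 cylinder at (-4, 1.5) gives a regular 6-gon of circumradius 6 (constant along its height) (perimeter = 2·6·6.000·sin(180°/6) = 36.00 mm); the r=8 cylinder at (-2, 0) gives a regular 6-gon of circumradius 8 (constant along its height) (perimeter = 2·6·8.000·sin(180°/6) = 48.00 mm); Merging all regions: the regions partially overlap (shared area 89.44 mm²), so the edge portions inside another operand are dropped and the merged outline is re-measured after clipping — boundary = 109.50 mm. Overall, the cross-section is a single solid region. Total boundary length (outer) = 109.50 mm.

109.50 mm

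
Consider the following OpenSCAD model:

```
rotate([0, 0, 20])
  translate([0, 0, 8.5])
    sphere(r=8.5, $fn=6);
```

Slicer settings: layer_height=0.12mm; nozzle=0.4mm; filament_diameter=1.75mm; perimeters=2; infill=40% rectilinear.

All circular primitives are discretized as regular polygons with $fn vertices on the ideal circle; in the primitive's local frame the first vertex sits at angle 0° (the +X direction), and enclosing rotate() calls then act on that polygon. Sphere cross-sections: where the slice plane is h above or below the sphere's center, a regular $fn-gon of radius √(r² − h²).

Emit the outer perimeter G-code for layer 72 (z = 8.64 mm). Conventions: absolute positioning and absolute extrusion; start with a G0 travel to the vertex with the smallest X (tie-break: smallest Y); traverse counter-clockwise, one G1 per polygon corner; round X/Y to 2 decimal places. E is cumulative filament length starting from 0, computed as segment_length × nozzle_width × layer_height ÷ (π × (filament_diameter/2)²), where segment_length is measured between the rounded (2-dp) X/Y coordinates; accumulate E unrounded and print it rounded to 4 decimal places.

G0 X-7.99 Y-2.91 Z8.64
G1 X-1.48 Y-8.37 E0.1696
G1 X6.51 Y-5.46 E0.3393
G1 X7.99 Y2.91 E0.5089
G1 X1.48 Y8.37 E0.6784
G1 X-6.51 Y5.46 E0.8481
G1 X-7.99 Y-2.91 E1.0178

At z = 8.64 mm: the sphere: section is a regular 6-gon, circumradius = √(r²−h²) = √(8.5²−0.14²) = 8.499; (rotated 20° about Z; rotation is an isometry so areas/perimeters/island counts are preserved). The outline is a single polygon with 6 vertices. Extrusion per mm of travel: 0.4 × 0.12 / (π × 0.875²) = 0.019956. Accumulating E over each segment gives final E = 1.0178.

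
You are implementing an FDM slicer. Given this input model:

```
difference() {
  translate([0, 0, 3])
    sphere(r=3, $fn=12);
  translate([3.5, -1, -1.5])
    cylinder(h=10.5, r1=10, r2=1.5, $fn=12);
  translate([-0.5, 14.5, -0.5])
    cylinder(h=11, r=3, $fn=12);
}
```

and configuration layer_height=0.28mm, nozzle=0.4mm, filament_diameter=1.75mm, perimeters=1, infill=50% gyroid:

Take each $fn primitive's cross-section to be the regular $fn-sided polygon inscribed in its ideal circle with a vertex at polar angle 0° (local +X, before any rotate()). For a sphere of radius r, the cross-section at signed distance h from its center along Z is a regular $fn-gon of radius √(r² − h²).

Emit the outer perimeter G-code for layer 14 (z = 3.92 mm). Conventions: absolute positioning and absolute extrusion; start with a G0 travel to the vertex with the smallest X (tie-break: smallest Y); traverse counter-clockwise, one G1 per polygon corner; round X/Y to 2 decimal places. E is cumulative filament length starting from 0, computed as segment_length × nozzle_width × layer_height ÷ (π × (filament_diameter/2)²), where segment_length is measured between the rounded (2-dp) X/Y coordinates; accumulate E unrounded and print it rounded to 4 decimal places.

At z = 3.92 mm: the r=3 sphere slices to a regular 12-gon of circumradius 2.855 (√(r²−h²) with h=0.92 from center); the cone at (3.5, -1) contributes a regular 12-gon of circumradius 5.612 (interpolated between r1=10 and r2=1.5 at t=0.516); the r=3 cylinder at (-0.5, 14.5) contributes a regular 12-gon of circumradius 3; Subtracting the remaining from the first: starting from the r=3 sphere, the cone at (3.5, -1) partially overlaps it — only the 21.00 mm² overlap (of its 94.50 mm²) is removed, clipping the outline; the r=3 cylinder at (-0.5, 14.5) misses the remaining region (no effect) — 1 connected region. The outline is a single polygon with 8 vertices. Extrusion per mm of travel: 0.4 × 0.28 / (π × 0.875²) = 0.046564. Accumulating E over each segment gives final E = 0.5463.

G0 X-2.86 Y0.00 Z3.92
G1 X-2.47 Y-1.43 E0.0690
G1 X-1.82 Y-2.08 E0.1118
G1 X-2.11 Y-1.00 E0.1639
G1 X-1.36 Y1.81 E0.2993
G1 X-0.43 Y2.74 E0.3606
G1 X-1.43 Y2.47 E0.4088
G1 X-2.47 Y1.43 E0.4773
G1 X-2.86 Y0.00 E0.5463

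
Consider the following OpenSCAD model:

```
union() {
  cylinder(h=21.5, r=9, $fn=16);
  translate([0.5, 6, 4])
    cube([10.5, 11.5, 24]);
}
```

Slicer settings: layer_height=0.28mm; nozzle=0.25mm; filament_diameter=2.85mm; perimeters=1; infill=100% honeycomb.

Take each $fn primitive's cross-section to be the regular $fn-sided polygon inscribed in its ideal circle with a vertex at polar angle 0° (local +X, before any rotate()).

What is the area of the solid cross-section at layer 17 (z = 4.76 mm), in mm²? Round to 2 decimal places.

At z = 4.76 mm: the r=9 cylinder gives a regular 16-gon of circumradius 9 (constant along its height) (area = (16/2)·9.000²·sin(360°/16) = 247.98 mm²); the 10.5×11.5 cube at (0.5, 6) contributes its full rectangle (area 120.75 mm²); Merging all regions: the regions partially overlap — summed areas 368.73 mm² minus the doubly-counted overlap 11.63 mm² gives 357.10 mm² — area = 357.10 mm². Overall, the cross-section is a single solid region. Net area = 357.10 mm².

357.10 mm²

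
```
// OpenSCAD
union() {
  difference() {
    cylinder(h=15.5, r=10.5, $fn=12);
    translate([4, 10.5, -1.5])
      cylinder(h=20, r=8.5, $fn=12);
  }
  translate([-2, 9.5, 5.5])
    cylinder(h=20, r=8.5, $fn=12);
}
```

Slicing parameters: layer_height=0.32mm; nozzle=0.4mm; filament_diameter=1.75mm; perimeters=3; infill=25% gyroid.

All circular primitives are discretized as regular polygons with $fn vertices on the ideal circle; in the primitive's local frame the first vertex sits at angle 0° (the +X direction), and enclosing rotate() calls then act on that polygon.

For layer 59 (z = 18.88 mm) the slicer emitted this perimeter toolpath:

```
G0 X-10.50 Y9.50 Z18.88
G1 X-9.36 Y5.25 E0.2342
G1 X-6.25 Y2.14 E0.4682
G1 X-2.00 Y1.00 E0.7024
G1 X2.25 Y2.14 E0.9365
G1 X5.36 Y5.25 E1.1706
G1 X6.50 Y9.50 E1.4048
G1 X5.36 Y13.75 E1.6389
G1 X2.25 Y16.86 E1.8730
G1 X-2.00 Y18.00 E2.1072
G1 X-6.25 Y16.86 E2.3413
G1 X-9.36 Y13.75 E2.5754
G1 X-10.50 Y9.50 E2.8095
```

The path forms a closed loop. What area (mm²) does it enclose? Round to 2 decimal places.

216.71 mm²

Apply the shoelace formula to the sequence of (X, Y) vertices; enclosed area = 216.71 mm².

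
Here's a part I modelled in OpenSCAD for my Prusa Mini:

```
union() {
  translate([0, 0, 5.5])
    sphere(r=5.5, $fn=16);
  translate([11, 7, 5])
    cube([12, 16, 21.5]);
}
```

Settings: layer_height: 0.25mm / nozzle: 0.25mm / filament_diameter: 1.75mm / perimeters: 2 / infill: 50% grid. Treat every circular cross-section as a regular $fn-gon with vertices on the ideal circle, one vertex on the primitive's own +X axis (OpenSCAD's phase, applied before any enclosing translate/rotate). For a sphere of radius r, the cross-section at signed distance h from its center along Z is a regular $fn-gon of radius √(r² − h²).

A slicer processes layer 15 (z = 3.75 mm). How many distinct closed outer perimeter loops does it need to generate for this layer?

At z = 3.75 mm: the r=5.5 sphere contributes a regular 16-gon of circumradius √(5.5²−1.75²) = 5.214; the cube at (11, 7) is not intersected at this z (z outside [5, 26.5]); Merging all regions: only the r=5.5 sphere is present, so the union is just that shape — 1 connected region. The result has 1 disconnected region.

1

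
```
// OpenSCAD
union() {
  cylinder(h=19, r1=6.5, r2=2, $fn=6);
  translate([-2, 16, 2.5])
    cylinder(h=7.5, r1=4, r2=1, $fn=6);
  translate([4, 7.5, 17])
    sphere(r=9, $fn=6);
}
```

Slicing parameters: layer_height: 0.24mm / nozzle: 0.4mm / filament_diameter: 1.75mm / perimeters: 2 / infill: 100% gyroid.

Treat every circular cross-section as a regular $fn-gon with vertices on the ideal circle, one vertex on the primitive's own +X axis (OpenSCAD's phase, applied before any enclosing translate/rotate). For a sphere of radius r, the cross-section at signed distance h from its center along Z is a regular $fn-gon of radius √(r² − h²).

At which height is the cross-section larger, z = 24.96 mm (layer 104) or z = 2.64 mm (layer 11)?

Layer 104 (z = 24.96): the cone is not intersected at this z (z outside [0, 19]); the cone at (-2, 16) does not reach this height (z outside [2.5, 10]); the r=9 sphere at (4, 7.5) slices to a regular 6-gon of circumradius 4.200 (√(r²−h²) with h=7.96 from center) (area = (6/2)·4.200²·sin(360°/6) = 45.83 mm²); Merging all regions: only the r=9 sphere at (4, 7.5) is present, so the union is just that shape — area = 45.83 mm². So its area = 45.83 mm². Layer 11 (z = 2.64): the cone (r1=6.5→r2=2) has section circumradius 5.875 here — a regular 6-gon (area = (6/2)·5.875²·sin(360°/6) = 89.67 mm²); the cone at (-2, 16): at t=0.019 of its height the radius interpolates to r₁+(r₂−r₁)t = 3.944, giving a regular 6-gon of that circumradius (area = (6/2)·3.944²·sin(360°/6) = 40.41 mm²); the sphere at (4, 7.5) does not reach this height (|z−center|=14.360 > r=9); Taking the union: the 2 present regions are separate (no shared area or edge), so areas and boundary lengths simply add and each stays a separate island — area = 130.08 mm². So its area = 130.08 mm². Layer 11 is larger (130.08 vs 45.83 mm²).

layer 11 (z = 2.64 mm)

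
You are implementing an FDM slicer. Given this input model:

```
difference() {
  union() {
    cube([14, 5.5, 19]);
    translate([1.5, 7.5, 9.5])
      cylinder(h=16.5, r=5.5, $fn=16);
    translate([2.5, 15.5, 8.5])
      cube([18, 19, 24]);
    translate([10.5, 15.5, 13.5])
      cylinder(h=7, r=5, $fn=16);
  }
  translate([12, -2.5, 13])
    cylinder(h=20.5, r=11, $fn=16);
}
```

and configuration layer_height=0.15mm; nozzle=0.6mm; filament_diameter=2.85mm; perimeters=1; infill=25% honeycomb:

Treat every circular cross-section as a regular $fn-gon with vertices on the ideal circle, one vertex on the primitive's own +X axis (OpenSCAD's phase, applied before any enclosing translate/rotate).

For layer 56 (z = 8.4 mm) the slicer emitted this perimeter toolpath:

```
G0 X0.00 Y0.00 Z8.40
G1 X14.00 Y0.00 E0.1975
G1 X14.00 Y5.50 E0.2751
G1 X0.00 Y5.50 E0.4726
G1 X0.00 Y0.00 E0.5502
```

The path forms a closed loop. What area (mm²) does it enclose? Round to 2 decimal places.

Apply the shoelace formula to the sequence of (X, Y) vertices; enclosed area = 77.00 mm².

77.00 mm²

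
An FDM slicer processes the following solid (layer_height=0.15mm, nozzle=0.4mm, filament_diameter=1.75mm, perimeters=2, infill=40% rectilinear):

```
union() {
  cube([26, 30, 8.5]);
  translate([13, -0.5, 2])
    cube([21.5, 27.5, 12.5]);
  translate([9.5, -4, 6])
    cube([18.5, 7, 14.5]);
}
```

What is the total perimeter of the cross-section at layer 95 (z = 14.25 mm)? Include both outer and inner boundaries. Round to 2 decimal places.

At z = 14.25 mm: the cube is not intersected at this z (z outside [0, 8.5]); the 21.5×27.5 cube at (13, -0.5) contributes its full rectangle (perimeter 98.00 mm); the cube at (9.5, -4) is present — its section is the full 18.5×7 rectangle (perimeter 51.00 mm); Taking the union: the regions partially overlap (shared area 52.50 mm²), so the edge portions inside another operand are dropped and the merged outline is re-measured after clipping — boundary = 112.00 mm. Overall, the cross-section is a single solid region. Total boundary length (outer) = 112.00 mm.

112.00 mm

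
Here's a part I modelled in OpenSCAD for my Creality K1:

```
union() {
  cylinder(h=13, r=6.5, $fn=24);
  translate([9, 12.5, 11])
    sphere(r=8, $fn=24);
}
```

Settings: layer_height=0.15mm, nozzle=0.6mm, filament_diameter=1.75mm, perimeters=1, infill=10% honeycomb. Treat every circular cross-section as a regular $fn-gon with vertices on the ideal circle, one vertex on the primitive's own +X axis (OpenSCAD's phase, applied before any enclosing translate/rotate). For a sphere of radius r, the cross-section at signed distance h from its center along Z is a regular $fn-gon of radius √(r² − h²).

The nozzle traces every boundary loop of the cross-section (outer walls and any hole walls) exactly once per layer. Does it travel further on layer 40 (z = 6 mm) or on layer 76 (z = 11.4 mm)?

Layer 40 (z = 6): the r=6.5 cylinder gives a regular 24-gon of circumradius 6.5 (constant along its height) (perimeter = 2·24·6.500·sin(180°/24) = 40.72 mm); the sphere at (9, 12.5): section is a regular 24-gon, circumradius = √(r²−h²) = √(8²−5²) = 6.245 (perimeter = 2·24·6.245·sin(180°/24) = 39.13 mm); Merging all regions: the 2 present regions are separate (no shared area or edge), so areas and boundary lengths simply add and each stays a separate island — boundary = 79.85 mm. So its perimeter = 79.85 mm. Layer 76 (z = 11.4): the r=6.5 cylinder contributes a regular 24-gon of circumradius 6.5 (perimeter = 2·24·6.500·sin(180°/24) = 40.72 mm); the r=8 sphere at (9, 12.5) slices to a regular 24-gon of circumradius 7.990 (√(r²−h²) with h=0.4 from center) (perimeter = 2·24·7.990·sin(180°/24) = 50.06 mm); Merging all regions: the 2 present regions are separate (no shared area or edge), so areas and boundary lengths simply add and each stays a separate island — boundary = 90.78 mm. So its perimeter = 90.78 mm. Layer 76 is larger (90.78 vs 79.85 mm).

layer 76 (z = 11.4 mm)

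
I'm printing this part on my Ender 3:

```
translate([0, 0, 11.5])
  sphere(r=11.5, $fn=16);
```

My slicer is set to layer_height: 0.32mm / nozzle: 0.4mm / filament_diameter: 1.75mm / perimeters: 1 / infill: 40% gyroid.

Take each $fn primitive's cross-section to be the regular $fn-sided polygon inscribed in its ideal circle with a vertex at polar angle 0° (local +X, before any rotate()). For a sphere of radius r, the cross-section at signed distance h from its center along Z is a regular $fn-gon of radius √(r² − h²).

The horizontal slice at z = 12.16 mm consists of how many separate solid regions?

1

At z = 12.16 mm: the r=11.5 sphere slices to a regular 16-gon of circumradius 11.481 (√(r²−h²) with h=0.66 from center). The result has 1 disconnected region.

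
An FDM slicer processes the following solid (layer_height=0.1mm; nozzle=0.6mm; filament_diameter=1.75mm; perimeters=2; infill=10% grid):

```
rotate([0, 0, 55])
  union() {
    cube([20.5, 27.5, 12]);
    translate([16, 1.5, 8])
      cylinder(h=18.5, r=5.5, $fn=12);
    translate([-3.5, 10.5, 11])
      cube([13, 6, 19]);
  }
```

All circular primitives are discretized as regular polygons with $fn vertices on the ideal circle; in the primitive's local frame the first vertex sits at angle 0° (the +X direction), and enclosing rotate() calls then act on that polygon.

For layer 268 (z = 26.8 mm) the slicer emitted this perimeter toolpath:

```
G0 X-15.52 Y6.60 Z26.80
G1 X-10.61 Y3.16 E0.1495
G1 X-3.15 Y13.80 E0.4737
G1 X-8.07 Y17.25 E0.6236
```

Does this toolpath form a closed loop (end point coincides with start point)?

no

Start point (G0): (-15.52, 6.60). End point (last G1): the path does not return to the start — open.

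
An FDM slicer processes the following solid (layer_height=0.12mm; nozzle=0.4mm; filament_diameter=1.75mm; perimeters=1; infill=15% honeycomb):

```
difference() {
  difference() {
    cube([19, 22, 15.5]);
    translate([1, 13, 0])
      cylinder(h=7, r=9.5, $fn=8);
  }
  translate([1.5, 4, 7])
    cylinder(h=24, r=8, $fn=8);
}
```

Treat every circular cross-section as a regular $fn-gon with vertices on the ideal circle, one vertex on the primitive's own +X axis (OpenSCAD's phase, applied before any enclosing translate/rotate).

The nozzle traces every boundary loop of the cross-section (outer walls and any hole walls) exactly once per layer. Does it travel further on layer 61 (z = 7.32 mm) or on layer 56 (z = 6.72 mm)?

layer 56 (z = 6.72 mm)

Layer 61 (z = 7.32): the 19×22 cube contributes its full rectangle (perimeter 82.00 mm); the cylinder at (1, 13) does not reach this height (z outside [0, 7]); Taking the first minus the rest: none of the subtracted shapes is present at this height, so the 19×22 cube is unchanged — boundary = 82.00 mm; the cylinder at (1.5, 4): section is a regular 8-gon, circumradius r=8 (perimeter = 2·8·8.000·sin(180°/8) = 48.98 mm); After the difference (first − rest): starting from the result so far, the r=8 cylinder at (1.5, 4) partially overlaps it — only the 91.48 mm² overlap (of its 181.02 mm²) is removed, clipping the outline — boundary = 80.98 mm. So its perimeter = 80.98 mm. Layer 56 (z = 6.72): the cube is present — its section is the full 19×22 rectangle (perimeter 82.00 mm); the r=9.5 cylinder at (1, 13) gives a regular 8-gon of circumradius 9.5 (constant along its height) (perimeter = 2·8·9.500·sin(180°/8) = 58.17 mm); Subtracting the remaining from the first: starting from the 19×22 cube, the r=9.5 cylinder at (1, 13) partially overlaps it — only the 145.62 mm² overlap (of its 255.27 mm²) is removed, clipping the outline — boundary = 90.57 mm; the cylinder at (1.5, 4) is not intersected at this z (z outside [7, 31]); After the difference (first − rest): none of the subtracted shapes is present at this height, so the result so far is unchanged — boundary = 90.57 mm. So its perimeter = 90.57 mm. Layer 56 is larger (90.57 vs 80.98 mm).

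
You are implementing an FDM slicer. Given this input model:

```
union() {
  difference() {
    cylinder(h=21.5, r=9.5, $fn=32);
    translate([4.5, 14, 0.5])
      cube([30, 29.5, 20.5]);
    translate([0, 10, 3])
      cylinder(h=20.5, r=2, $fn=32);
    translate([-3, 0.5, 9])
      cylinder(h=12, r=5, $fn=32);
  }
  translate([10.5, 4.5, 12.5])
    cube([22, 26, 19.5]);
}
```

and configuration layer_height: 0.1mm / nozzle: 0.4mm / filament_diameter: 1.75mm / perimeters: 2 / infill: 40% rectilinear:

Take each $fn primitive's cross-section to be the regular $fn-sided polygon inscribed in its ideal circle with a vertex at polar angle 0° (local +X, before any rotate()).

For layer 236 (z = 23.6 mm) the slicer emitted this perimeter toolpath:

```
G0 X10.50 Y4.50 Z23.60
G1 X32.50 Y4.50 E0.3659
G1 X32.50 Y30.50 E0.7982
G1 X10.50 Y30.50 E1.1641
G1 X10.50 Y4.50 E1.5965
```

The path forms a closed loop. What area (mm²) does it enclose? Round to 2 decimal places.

Apply the shoelace formula to the sequence of (X, Y) vertices; enclosed area = 572.00 mm².

572.00 mm²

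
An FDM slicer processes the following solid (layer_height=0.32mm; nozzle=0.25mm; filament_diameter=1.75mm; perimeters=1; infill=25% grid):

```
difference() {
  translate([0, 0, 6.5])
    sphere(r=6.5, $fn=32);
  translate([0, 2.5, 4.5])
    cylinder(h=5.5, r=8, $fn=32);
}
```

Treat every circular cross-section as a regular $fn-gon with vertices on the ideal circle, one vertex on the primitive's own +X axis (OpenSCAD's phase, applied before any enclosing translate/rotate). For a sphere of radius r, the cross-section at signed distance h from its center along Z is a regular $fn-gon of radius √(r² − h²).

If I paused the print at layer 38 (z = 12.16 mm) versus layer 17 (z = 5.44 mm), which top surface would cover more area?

Layer 38 (z = 12.16): the r=6.5 sphere contributes a regular 32-gon of circumradius √(6.5²−5.66²) = 3.196 (area = (32/2)·3.196²·sin(360°/32) = 31.88 mm²); the cylinder at (0, 2.5) does not reach this height (z outside [4.5, 10]); Subtracting the remaining from the first: none of the subtracted shapes is present at this height, so the r=6.5 sphere is unchanged — area = 31.88 mm². So its area = 31.88 mm². Layer 17 (z = 5.44): the sphere: section is a regular 32-gon, circumradius = √(r²−h²) = √(6.5²−1.06²) = 6.413 (area = (32/2)·6.413²·sin(360°/32) = 128.37 mm²); the r=8 cylinder at (0, 2.5) contributes a regular 32-gon of circumradius 8 (area = (32/2)·8.000²·sin(360°/32) = 199.77 mm²); After the difference (first − rest): starting from the r=6.5 sphere (128.37 mm²), the r=8 cylinder at (0, 2.5) partially overlaps it — only the 120.76 mm² overlap (of its 199.77 mm²) is removed, clipping the outline — area = 7.61 mm². So its area = 7.61 mm². Layer 38 is larger (31.88 vs 7.61 mm²).

layer 38 (z = 12.16 mm)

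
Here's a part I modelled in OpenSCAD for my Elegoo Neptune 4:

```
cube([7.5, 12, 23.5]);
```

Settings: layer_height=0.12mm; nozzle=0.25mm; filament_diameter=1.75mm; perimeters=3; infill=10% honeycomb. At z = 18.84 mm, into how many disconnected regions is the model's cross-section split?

1

At z = 18.84 mm: the 7.5×12 cube contributes its full rectangle. The result has 1 disconnected region.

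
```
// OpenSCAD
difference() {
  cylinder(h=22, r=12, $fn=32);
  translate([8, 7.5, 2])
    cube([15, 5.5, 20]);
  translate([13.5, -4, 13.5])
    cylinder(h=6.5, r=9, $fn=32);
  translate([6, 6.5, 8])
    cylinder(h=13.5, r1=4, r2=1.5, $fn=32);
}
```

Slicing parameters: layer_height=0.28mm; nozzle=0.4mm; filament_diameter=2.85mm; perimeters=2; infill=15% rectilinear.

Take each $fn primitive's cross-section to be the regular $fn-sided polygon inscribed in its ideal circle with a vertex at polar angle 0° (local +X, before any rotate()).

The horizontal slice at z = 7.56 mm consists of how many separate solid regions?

At z = 7.56 mm: the r=12 cylinder gives a regular 32-gon of circumradius 12 (constant along its height); the 15×5.5 cube at (8, 7.5) contributes its full rectangle; the cylinder at (13.5, -4) is not intersected at this z (z outside [13.5, 20]); the cone at (6, 6.5) is absent (z outside [8, 21.5]); Subtracting the remaining from the first: starting from the r=12 cylinder, the 15×5.5 cube at (8, 7.5) partially overlaps it — only the 0.97 mm² overlap (of its 82.50 mm²) is removed, clipping the outline — 1 connected region. The result has 1 disconnected region.

1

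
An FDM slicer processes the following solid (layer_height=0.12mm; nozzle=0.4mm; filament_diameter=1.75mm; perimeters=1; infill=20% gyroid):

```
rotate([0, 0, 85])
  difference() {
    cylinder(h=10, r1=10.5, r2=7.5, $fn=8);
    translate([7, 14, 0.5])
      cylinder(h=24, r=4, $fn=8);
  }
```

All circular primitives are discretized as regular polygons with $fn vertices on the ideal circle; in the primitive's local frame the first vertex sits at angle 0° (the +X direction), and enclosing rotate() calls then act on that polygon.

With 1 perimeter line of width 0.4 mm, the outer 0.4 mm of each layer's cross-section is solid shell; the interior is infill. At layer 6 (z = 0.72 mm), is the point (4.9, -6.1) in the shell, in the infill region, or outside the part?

infill

At z = 0.72 mm: the cone: at t=0.072 of its height the radius interpolates to r₁+(r₂−r₁)t = 10.284, giving a regular 8-gon of that circumradius; the r=4 cylinder at (7, 14) contributes a regular 8-gon of circumradius 4; Subtracting the remaining from the first: starting from the cone, the r=4 cylinder at (7, 14) misses the remaining region (no effect) — 1 connected region; (whole slice rotated 85° about Z — lengths, areas and connectivity unchanged). Overall, the cross-section is a single solid region. Undo the 85° rotation: the query point maps to (-5.650, -5.413) in the un-rotated model frame. The nearest boundary edge runs (-7.27, -7.27)→(-10.28, 0.00); distance from the point to it = 2.21 mm. The point is inside the cross-section and 2.21 mm from the nearest boundary — more than the 0.4 mm shell width (1 × 0.4), so it's in the infill interior.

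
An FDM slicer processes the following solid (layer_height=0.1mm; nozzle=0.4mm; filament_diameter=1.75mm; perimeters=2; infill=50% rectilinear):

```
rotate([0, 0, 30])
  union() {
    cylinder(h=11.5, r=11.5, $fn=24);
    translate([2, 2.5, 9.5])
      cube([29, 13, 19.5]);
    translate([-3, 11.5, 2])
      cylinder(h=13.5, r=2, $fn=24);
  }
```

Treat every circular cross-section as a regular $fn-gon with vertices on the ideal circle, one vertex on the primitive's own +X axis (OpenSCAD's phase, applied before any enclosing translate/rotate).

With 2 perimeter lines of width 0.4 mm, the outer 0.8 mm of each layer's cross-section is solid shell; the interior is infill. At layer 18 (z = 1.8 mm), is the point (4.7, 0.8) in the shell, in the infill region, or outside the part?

infill

At z = 1.8 mm: the r=11.5 cylinder gives a regular 24-gon of circumradius 11.5 (constant along its height); the cube at (2, 2.5) is absent (z outside [9.5, 29]); the cylinder at (-3, 11.5) is absent (z outside [2, 15.5]); Combining (union): only the r=11.5 cylinder is present, so the union is just that shape — 1 connected region; (rotated 30° about Z; rotation is an isometry so areas/perimeters/island counts are preserved). Overall, the cross-section is a single solid region. Undo the 30° rotation: the query point maps to (4.470, -1.657) in the un-rotated model frame. The nearest boundary edge runs (9.96, -5.75)→(11.11, -2.98); distance from the point to it = 6.64 mm. The point is inside the cross-section and 6.64 mm from the nearest boundary — more than the 0.8 mm shell width (2 × 0.4), so it's in the infill interior.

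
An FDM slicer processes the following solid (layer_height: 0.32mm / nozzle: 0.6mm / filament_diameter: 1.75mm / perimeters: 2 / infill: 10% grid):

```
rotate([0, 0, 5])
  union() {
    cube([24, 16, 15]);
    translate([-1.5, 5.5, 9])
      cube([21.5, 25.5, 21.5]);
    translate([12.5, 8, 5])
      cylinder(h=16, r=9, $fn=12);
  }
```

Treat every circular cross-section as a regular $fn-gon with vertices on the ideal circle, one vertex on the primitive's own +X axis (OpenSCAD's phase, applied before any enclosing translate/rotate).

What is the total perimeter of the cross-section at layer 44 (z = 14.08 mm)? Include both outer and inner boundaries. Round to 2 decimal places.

At z = 14.08 mm: the cube (footprint 24×16) is included at this height (perimeter 80.00 mm); the cube at (-1.5, 5.5) is present — its section is the full 21.5×25.5 rectangle (perimeter 94.00 mm); the r=9 cylinder at (12.5, 8) contributes a regular 12-gon of circumradius 9 (perimeter = 2·12·9.000·sin(180°/12) = 55.90 mm); Merging all regions: the regions partially overlap (shared area 449.27 mm²), so the edge portions inside another operand are dropped and the merged outline is re-measured after clipping — boundary = 113.26 mm; (whole slice rotated 5° about Z — lengths, areas and connectivity unchanged). Overall, the cross-section is a single solid region. Total boundary length (outer) = 113.26 mm.

113.26 mm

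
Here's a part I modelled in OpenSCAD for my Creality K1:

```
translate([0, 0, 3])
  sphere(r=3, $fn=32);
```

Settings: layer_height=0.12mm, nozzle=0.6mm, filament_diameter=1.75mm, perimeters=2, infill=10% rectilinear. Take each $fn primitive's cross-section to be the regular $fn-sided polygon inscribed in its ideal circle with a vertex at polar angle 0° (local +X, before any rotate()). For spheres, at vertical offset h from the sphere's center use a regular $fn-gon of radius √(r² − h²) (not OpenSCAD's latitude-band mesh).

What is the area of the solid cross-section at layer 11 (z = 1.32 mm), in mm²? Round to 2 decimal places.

19.28 mm²

At z = 1.32 mm: the sphere: section is a regular 32-gon, circumradius = √(r²−h²) = √(3²−1.68²) = 2.485 (area = (32/2)·2.485²·sin(360°/32) = 19.28 mm²). Overall, the cross-section is a single solid region. Net area = 19.28 mm².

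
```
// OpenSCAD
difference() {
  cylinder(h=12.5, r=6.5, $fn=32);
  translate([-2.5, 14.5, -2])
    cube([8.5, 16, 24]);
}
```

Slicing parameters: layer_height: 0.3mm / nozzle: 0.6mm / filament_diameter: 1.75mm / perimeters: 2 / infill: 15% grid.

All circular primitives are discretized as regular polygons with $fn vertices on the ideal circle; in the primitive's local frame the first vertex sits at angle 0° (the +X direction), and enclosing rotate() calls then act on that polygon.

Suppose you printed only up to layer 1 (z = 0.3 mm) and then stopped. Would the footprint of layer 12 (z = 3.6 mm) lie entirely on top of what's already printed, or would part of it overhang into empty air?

Compare the two slices. At z = 0.3: the r=6.5 cylinder contributes a regular 32-gon of circumradius 6.5 (area = (32/2)·6.500²·sin(360°/32) = 131.88 mm²); the cube at (-2.5, 14.5) (footprint 8.5×16) is included at this height (area 136.00 mm²); After the difference (first − rest): starting from the r=6.5 cylinder (131.88 mm²), the 8.5×16 cube at (-2.5, 14.5) misses the remaining region (no effect) — area = 131.88 mm². At z = 3.6: the r=6.5 cylinder gives a regular 32-gon of circumradius 6.5 (constant along its height) (area = (32/2)·6.500²·sin(360°/32) = 131.88 mm²); the 8.5×16 cube at (-2.5, 14.5) contributes its full rectangle (area 136.00 mm²); Subtracting the remaining from the first: starting from the r=6.5 cylinder (131.88 mm²), the 8.5×16 cube at (-2.5, 14.5) misses the remaining region (no effect) — area = 131.88 mm². Checking containment: the cross-section at z = 3.6 is a subset of the cross-section at z = 0.3.

entirely on top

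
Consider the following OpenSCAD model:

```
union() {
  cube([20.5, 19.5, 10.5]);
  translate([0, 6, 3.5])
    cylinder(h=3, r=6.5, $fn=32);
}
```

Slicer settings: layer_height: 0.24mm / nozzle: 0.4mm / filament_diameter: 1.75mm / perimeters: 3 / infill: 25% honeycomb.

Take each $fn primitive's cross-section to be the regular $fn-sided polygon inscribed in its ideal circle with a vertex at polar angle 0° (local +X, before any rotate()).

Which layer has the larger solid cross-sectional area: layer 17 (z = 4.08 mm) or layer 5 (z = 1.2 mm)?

layer 17 (z = 4.08 mm)

Layer 17 (z = 4.08): the 20.5×19.5 cube contributes its full rectangle (area 399.75 mm²); the cylinder at (0, 6): section is a regular 32-gon, circumradius r=6.5 (area = (32/2)·6.500²·sin(360°/32) = 131.88 mm²); Taking the union: the regions partially overlap — summed areas 531.63 mm² minus the doubly-counted overlap 65.15 mm² gives 466.48 mm² — area = 466.48 mm². So its area = 466.48 mm². Layer 5 (z = 1.2): the cube is present — its section is the full 20.5×19.5 rectangle (area 399.75 mm²); the cylinder at (0, 6) does not reach this height (z outside [3.5, 6.5]); Taking the union: only the 20.5×19.5 cube is present, so the union is just that shape — area = 399.75 mm². So its area = 399.75 mm². Layer 17 is larger (466.48 vs 399.75 mm²).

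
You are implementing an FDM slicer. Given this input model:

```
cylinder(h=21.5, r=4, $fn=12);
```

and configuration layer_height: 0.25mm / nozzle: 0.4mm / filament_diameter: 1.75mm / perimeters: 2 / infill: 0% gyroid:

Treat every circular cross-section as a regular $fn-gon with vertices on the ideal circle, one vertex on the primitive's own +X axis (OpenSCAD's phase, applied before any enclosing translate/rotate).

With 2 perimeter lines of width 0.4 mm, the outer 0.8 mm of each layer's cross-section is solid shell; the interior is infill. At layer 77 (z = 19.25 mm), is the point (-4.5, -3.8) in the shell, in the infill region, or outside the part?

At z = 19.25 mm: the cylinder: section is a regular 12-gon, circumradius r=4. Overall, the cross-section is a single solid region. The nearest boundary edge runs (-3.46, -2.00)→(-2.00, -3.46); distance from the point to it = 2.01 mm. The point is not inside any of the regions above, so it lies outside the cross-section (2.01 mm from the nearest boundary).

outside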